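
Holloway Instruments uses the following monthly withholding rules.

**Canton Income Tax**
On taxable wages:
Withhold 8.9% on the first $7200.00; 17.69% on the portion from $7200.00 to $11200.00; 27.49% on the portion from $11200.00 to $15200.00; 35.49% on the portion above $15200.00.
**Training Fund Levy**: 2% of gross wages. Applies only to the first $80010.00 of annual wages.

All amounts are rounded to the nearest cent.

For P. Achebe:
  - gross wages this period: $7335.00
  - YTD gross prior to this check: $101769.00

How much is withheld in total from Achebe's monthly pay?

$664.68

Canton Income Tax: taxable = $7335.00
  $640.80 + 17.69% × ($7335.00 − $7200.00) = $640.80 + 17.69% × $135.00 = $664.68
Training Fund Levy: YTD $101769.00 ≥ cap $80010.00 → $0.00
Total: $664.68 + $0.00 = $664.68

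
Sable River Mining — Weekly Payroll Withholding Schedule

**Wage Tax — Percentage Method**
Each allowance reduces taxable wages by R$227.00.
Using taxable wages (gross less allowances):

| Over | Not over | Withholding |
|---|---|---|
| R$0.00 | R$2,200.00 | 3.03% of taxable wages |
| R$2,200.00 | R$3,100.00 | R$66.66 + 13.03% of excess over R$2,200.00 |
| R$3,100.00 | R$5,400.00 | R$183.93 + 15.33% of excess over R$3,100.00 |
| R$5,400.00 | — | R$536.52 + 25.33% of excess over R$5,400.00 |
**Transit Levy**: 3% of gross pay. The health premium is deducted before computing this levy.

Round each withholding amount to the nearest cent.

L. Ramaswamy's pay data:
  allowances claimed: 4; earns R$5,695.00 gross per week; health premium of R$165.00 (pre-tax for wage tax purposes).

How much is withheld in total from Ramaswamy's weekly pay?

Wage Tax: taxable = R$5,695.00 − R$165.00 − 4×R$227.00 = R$4,622.00
  R$183.93 + 15.33% × (R$4,622.00 − R$3,100.00) = R$183.93 + 15.33% × R$1,522.00 = R$417.25
Transit Levy: 3% × R$5,530.00 = R$165.90
Total: R$417.25 + R$165.90 = R$583.15

R$583.15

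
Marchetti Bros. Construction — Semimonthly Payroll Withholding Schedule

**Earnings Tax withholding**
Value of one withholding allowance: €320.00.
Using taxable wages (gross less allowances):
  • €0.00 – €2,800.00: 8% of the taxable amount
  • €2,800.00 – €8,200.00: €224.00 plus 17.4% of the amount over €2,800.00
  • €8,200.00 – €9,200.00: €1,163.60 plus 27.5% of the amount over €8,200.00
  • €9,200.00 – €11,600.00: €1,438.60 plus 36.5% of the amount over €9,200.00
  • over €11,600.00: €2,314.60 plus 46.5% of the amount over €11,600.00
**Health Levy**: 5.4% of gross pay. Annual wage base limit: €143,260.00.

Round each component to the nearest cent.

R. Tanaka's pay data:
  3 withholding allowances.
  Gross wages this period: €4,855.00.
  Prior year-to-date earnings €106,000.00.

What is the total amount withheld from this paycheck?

Earnings Tax: taxable = €4,855.00 − 3×€320.00 = €3,895.00
  €224.00 + 17.4% × (€3,895.00 − €2,800.00) = €224.00 + 17.4% × €1,095.00 = €414.53
Health Levy: 5.4% × €4,855.00 = €262.17
Total: €414.53 + €262.17 = €676.70

€676.70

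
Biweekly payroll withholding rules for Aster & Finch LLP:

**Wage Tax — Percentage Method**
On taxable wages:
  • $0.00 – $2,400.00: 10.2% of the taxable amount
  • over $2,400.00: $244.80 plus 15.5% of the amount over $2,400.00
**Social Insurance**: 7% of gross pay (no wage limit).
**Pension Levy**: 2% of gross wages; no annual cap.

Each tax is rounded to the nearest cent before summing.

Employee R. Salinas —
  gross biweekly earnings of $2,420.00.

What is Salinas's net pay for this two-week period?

Wage Tax: taxable = $2,420.00
  $244.80 + 15.5% × ($2,420.00 − $2,400.00) = $244.80 + 15.5% × $20.00 = $247.90
Social Insurance: 7% × $2,420.00 = $169.40
Pension Levy: 2% × $2,420.00 = $48.40
Total withheld: $247.90 + $169.40 + $48.40 = $465.70
Net pay: $2,420.00 − $465.70 = $1,954.30

$1,954.30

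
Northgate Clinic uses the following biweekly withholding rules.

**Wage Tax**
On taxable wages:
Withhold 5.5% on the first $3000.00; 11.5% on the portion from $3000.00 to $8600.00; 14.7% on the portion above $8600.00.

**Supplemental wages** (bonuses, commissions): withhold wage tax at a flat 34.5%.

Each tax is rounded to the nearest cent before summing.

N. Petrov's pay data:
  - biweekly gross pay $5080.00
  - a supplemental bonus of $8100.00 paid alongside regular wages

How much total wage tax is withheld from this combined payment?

$3198.70

Wage Tax: taxable = $5080.00
  $165.00 + 11.5% × ($5080.00 − $3000.00) = $165.00 + 11.5% × $2080.00 = $404.20
Supplemental (34.5% flat on bonus): 34.5% × $8100.00 = $2794.50
Total wage tax: $404.20 + $2794.50 = $3198.70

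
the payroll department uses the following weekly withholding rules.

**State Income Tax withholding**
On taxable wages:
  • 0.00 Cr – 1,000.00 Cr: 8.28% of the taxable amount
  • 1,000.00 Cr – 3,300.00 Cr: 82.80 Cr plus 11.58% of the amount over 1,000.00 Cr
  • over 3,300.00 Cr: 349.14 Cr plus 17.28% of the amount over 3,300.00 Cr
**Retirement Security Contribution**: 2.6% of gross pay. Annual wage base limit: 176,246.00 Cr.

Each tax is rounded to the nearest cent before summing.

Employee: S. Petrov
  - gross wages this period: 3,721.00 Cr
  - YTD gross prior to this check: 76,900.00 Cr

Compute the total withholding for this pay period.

518.64 Cr

State Income Tax: taxable = 3,721.00 Cr
  349.14 Cr + 17.28% × (3,721.00 Cr − 3,300.00 Cr) = 349.14 Cr + 17.28% × 421.00 Cr = 421.89 Cr
Retirement Security Contribution: 2.6% × 3,721.00 Cr = 96.75 Cr
Total: 421.89 Cr + 96.75 Cr = 518.64 Cr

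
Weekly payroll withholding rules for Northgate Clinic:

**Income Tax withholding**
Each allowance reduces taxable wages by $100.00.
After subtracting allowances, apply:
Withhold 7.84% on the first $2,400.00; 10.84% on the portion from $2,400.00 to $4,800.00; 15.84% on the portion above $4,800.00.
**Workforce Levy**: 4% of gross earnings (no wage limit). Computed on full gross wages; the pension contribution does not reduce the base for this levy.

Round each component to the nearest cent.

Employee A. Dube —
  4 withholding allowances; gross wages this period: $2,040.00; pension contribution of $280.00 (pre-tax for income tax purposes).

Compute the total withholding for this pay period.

$188.22

Income Tax: taxable = $2,040.00 − $280.00 − 4×$100.00 = $1,360.00
  7.84% × $1,360.00 = $106.62
Workforce Levy: 4% × $2,040.00 = $81.60
Total: $106.62 + $81.60 = $188.22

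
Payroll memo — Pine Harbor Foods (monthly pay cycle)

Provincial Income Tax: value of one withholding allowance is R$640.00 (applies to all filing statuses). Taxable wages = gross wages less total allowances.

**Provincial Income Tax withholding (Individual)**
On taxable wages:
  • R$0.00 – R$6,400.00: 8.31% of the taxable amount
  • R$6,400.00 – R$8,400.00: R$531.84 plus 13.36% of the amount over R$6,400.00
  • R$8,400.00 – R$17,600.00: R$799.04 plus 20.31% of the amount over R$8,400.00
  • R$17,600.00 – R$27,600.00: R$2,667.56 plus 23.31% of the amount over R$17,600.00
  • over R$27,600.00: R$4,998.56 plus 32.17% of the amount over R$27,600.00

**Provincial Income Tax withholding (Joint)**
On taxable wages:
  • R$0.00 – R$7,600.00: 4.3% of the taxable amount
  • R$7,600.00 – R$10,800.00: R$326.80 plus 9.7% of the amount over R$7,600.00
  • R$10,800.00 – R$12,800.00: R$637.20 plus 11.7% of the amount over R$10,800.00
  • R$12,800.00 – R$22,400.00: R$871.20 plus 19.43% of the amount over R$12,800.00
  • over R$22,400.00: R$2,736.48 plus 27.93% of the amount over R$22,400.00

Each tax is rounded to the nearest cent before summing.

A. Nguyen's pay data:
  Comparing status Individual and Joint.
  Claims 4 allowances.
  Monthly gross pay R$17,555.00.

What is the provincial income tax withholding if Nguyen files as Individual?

R$2,138.48

Provincial Income Tax (Individual): taxable = R$17,555.00 − 4×R$640.00 = R$14,995.00
  R$799.04 + 20.31% × (R$14,995.00 − R$8,400.00) = R$799.04 + 20.31% × R$6,595.00 = R$2,138.48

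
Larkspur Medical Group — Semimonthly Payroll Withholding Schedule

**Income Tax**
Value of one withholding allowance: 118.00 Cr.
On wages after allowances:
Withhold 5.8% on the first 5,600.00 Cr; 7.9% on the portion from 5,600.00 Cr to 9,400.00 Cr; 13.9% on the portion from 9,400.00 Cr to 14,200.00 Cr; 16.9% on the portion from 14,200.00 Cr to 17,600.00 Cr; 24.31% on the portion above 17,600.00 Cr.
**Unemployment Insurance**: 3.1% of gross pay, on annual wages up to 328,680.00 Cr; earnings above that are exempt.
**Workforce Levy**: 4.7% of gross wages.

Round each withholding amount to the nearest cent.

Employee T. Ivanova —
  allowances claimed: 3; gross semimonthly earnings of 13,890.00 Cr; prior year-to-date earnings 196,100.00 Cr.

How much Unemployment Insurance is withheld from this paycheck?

430.59 Cr

Unemployment Insurance: 3.1% × 13,890.00 Cr = 430.59 Cr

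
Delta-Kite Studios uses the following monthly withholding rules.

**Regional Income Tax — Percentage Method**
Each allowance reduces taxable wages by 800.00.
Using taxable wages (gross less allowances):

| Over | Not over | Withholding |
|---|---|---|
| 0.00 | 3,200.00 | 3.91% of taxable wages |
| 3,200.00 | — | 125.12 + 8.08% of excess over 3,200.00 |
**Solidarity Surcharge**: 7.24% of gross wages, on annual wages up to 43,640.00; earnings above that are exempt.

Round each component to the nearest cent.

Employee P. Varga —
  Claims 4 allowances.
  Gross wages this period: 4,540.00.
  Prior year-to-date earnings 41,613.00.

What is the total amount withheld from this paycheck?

Regional Income Tax: taxable = 4,540.00 − 4×800.00 = 1,340.00
  3.91% × 1,340.00 = 52.39
Solidarity Surcharge: cap 43,640.00 − YTD 41,613.00 = 2,027.00 subject; 7.24% × 2,027.00 = 146.75
Total: 52.39 + 146.75 = 199.14

199.14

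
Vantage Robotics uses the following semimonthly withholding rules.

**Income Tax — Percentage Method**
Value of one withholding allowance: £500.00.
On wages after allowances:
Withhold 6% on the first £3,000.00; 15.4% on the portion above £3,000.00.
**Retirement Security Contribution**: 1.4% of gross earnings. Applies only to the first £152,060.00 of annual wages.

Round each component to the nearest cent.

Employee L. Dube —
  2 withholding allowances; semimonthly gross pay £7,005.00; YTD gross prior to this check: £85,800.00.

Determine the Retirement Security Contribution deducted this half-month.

£98.07

Retirement Security Contribution: 1.4% × £7,005.00 = £98.07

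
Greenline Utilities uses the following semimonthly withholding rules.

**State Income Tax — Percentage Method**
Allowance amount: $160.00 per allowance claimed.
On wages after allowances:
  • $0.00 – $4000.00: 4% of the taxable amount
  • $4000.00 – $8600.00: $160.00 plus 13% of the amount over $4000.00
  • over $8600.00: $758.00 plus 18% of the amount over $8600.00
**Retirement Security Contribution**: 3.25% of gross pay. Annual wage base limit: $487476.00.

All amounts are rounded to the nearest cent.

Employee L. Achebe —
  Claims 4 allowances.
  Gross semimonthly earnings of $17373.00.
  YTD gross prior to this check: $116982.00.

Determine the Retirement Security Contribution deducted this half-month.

$564.62

Retirement Security Contribution: 3.25% × $17373.00 = $564.62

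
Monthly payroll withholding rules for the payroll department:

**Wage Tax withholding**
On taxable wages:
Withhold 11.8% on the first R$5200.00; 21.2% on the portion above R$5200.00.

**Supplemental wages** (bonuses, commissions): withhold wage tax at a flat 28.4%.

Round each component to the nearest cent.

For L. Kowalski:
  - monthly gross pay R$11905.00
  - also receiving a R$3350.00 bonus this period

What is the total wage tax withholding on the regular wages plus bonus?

Wage Tax: taxable = R$11905.00
  R$613.60 + 21.2% × (R$11905.00 − R$5200.00) = R$613.60 + 21.2% × R$6705.00 = R$2035.06
Supplemental (28.4% flat on bonus): 28.4% × R$3350.00 = R$951.40
Total wage tax: R$2035.06 + R$951.40 = R$2986.46

R$2986.46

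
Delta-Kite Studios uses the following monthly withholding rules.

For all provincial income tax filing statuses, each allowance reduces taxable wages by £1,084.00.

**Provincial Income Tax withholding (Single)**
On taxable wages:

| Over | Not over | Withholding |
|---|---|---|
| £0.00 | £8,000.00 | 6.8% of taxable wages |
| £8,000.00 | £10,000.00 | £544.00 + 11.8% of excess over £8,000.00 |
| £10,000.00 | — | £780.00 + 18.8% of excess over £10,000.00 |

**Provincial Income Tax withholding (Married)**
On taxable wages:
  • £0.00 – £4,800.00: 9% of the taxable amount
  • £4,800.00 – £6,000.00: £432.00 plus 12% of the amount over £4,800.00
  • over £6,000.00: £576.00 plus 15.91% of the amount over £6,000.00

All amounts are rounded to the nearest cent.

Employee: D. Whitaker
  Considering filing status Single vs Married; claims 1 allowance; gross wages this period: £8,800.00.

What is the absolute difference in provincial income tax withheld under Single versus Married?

Provincial Income Tax (Single): taxable = £8,800.00 − 1×£1,084.00 = £7,716.00
  6.8% × £7,716.00 = £524.69
Provincial Income Tax (Married): taxable = £8,800.00 − 1×£1,084.00 = £7,716.00
  £576.00 + 15.91% × (£7,716.00 − £6,000.00) = £576.00 + 15.91% × £1,716.00 = £849.02
Difference: |£524.69 − £849.02| = £324.33 (higher under Married)

£324.33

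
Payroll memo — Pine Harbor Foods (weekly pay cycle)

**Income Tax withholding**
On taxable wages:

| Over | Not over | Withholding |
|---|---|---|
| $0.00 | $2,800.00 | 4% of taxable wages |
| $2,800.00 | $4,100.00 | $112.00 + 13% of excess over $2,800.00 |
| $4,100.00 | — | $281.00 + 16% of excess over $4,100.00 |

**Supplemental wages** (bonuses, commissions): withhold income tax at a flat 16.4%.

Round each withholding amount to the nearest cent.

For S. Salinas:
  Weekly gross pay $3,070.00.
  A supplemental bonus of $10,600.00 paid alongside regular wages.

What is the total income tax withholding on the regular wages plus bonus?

$1,885.50

Income Tax: taxable = $3,070.00
  $112.00 + 13% × ($3,070.00 − $2,800.00) = $112.00 + 13% × $270.00 = $147.10
Supplemental (16.4% flat on bonus): 16.4% × $10,600.00 = $1,738.40
Total income tax: $147.10 + $1,738.40 = $1,885.50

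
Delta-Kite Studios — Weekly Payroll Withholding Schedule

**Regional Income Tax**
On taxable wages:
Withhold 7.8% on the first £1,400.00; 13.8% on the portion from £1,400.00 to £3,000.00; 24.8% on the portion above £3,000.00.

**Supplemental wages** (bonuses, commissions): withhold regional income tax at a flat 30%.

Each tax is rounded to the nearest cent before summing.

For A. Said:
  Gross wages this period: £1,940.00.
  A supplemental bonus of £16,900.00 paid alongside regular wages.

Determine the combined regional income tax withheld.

£5,253.72

Regional Income Tax: taxable = £1,940.00
  £109.20 + 13.8% × (£1,940.00 − £1,400.00) = £109.20 + 13.8% × £540.00 = £183.72
Supplemental (30% flat on bonus): 30% × £16,900.00 = £5,070.00
Total regional income tax: £183.72 + £5,070.00 = £5,253.72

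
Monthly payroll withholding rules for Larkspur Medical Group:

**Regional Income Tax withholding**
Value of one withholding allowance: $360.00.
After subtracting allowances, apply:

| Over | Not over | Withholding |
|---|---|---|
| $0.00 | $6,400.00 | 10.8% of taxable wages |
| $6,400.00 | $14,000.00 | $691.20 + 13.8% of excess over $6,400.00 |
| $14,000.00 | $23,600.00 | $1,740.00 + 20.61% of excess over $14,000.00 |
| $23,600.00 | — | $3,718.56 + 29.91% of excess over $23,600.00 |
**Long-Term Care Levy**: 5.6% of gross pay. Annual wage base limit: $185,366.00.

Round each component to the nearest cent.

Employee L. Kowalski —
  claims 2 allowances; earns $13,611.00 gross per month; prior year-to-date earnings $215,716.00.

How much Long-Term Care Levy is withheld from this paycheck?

Long-Term Care Levy: YTD $215,716.00 ≥ cap $185,366.00 → $0.00

$0.00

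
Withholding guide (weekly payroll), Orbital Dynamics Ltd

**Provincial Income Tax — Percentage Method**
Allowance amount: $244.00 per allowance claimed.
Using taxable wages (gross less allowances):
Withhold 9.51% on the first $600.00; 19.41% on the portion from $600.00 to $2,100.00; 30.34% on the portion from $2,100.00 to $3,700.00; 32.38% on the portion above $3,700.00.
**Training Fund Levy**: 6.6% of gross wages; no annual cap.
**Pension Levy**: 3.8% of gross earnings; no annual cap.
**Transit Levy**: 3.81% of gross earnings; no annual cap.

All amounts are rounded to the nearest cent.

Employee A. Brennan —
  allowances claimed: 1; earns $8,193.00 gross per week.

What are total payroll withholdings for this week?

Provincial Income Tax: taxable = $8,193.00 − 1×$244.00 = $7,949.00
  $833.65 + 32.38% × ($7,949.00 − $3,700.00) = $833.65 + 32.38% × $4,249.00 = $2,209.48
Training Fund Levy: 6.6% × $8,193.00 = $540.74
Pension Levy: 3.8% × $8,193.00 = $311.33
Transit Levy: 3.81% × $8,193.00 = $312.15
Total: $2,209.48 + $540.74 + $311.33 + $312.15 = $3,373.70

$3,373.70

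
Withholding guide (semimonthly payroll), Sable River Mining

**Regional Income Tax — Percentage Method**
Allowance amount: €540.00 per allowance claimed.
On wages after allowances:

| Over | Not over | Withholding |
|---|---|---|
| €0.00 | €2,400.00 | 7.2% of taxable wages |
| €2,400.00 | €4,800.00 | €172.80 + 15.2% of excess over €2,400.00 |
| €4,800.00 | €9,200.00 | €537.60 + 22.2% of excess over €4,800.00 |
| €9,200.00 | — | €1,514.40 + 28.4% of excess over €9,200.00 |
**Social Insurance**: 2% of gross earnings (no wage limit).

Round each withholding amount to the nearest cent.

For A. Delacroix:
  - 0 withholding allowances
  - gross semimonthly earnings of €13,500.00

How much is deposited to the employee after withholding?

Regional Income Tax: taxable = €13,500.00
  €1,514.40 + 28.4% × (€13,500.00 − €9,200.00) = €1,514.40 + 28.4% × €4,300.00 = €2,735.60
Social Insurance: 2% × €13,500.00 = €270.00
Total withheld: €2,735.60 + €270.00 = €3,005.60
Net pay: €13,500.00 − €3,005.60 = €10,494.40

€10,494.40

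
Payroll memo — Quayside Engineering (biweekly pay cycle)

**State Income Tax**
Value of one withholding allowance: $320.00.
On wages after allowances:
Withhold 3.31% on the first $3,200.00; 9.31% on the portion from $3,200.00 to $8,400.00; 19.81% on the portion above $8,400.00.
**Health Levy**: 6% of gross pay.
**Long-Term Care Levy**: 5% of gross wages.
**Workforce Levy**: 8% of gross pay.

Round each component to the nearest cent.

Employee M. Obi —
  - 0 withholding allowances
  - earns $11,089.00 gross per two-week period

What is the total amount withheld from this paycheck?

$3,229.64

State Income Tax: taxable = $11,089.00
  $590.04 + 19.81% × ($11,089.00 − $8,400.00) = $590.04 + 19.81% × $2,689.00 = $1,122.73
Health Levy: 6% × $11,089.00 = $665.34
Long-Term Care Levy: 5% × $11,089.00 = $554.45
Workforce Levy: 8% × $11,089.00 = $887.12
Total: $1,122.73 + $665.34 + $554.45 + $887.12 = $3,229.64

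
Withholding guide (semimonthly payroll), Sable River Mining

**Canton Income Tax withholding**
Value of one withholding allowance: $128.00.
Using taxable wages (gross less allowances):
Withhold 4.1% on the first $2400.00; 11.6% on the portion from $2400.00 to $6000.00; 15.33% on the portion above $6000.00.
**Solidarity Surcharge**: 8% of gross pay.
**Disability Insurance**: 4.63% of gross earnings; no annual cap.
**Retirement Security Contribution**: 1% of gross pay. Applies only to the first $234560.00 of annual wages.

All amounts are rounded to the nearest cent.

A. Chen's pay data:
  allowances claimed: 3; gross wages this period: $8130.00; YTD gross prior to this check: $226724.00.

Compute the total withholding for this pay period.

Canton Income Tax: taxable = $8130.00 − 3×$128.00 = $7746.00
  $516.00 + 15.33% × ($7746.00 − $6000.00) = $516.00 + 15.33% × $1746.00 = $783.66
Solidarity Surcharge: 8% × $8130.00 = $650.40
Disability Insurance: 4.63% × $8130.00 = $376.42
Retirement Security Contribution: cap $234560.00 − YTD $226724.00 = $7836.00 subject; 1% × $7836.00 = $78.36
Total: $783.66 + $650.40 + $376.42 + $78.36 = $1888.84

$1888.84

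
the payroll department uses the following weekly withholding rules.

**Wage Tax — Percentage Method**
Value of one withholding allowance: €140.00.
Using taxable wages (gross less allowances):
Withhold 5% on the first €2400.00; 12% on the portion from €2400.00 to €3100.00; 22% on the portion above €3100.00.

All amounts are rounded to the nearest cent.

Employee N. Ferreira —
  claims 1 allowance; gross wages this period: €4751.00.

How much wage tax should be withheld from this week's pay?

€536.42

Wage Tax: taxable = €4751.00 − 1×€140.00 = €4611.00
  €204.00 + 22% × (€4611.00 − €3100.00) = €204.00 + 22% × €1511.00 = €536.42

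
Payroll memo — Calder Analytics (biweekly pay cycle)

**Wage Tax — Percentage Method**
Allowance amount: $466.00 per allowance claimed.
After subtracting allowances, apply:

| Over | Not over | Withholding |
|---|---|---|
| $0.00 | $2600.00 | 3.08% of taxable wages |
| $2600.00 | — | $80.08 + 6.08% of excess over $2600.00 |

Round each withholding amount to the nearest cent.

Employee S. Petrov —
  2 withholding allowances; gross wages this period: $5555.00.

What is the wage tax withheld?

Wage Tax: taxable = $5555.00 − 2×$466.00 = $4623.00
  $80.08 + 6.08% × ($4623.00 − $2600.00) = $80.08 + 6.08% × $2023.00 = $203.08

$203.08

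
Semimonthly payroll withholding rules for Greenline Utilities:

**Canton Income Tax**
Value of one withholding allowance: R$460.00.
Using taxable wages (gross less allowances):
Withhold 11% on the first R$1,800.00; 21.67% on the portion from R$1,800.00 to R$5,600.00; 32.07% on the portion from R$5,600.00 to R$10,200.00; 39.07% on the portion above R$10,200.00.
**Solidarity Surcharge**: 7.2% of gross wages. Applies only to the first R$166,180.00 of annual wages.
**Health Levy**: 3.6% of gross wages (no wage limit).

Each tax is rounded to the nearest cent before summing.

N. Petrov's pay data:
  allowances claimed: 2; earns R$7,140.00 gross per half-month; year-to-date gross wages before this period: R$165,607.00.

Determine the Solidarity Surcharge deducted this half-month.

R$41.26

Solidarity Surcharge: cap R$166,180.00 − YTD R$165,607.00 = R$573.00 subject; 7.2% × R$573.00 = R$41.26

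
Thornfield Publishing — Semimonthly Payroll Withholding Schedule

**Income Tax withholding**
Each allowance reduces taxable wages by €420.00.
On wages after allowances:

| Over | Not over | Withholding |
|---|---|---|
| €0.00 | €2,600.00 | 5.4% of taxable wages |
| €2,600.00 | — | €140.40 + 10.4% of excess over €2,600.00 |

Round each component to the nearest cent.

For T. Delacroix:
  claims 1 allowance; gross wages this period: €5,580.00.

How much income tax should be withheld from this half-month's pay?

Income Tax: taxable = €5,580.00 − 1×€420.00 = €5,160.00
  €140.40 + 10.4% × (€5,160.00 − €2,600.00) = €140.40 + 10.4% × €2,560.00 = €406.64

€406.64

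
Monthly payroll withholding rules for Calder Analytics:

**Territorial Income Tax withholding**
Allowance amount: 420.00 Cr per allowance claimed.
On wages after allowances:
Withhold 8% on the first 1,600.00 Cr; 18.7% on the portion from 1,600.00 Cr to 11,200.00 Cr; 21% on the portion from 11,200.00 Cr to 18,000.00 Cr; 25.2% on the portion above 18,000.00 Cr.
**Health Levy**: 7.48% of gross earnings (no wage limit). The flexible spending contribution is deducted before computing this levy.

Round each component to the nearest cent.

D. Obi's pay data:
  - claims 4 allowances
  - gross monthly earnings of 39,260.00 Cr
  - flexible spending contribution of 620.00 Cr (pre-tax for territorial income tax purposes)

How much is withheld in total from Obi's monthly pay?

11,019.39 Cr

Territorial Income Tax: taxable = 39,260.00 Cr − 620.00 Cr − 4×420.00 Cr = 36,960.00 Cr
  3,351.20 Cr + 25.2% × (36,960.00 Cr − 18,000.00 Cr) = 3,351.20 Cr + 25.2% × 18,960.00 Cr = 8,129.12 Cr
Health Levy: 7.48% × 38,640.00 Cr = 2,890.27 Cr
Total: 8,129.12 Cr + 2,890.27 Cr = 11,019.39 Cr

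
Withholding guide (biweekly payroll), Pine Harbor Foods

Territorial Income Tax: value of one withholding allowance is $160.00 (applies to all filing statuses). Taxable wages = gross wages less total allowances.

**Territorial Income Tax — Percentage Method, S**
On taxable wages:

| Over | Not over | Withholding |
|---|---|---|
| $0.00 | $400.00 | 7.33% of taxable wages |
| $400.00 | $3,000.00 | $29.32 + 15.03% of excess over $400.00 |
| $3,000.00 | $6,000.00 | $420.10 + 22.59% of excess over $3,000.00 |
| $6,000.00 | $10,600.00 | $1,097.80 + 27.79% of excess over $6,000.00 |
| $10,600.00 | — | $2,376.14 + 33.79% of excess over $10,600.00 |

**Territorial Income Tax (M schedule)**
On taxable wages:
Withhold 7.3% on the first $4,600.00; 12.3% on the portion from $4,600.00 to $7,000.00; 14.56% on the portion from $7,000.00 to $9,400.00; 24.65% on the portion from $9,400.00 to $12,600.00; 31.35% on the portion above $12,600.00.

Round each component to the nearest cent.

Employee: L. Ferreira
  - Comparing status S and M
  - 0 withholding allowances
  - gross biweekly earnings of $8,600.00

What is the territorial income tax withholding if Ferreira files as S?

Territorial Income Tax (S): taxable = $8,600.00
  $1,097.80 + 27.79% × ($8,600.00 − $6,000.00) = $1,097.80 + 27.79% × $2,600.00 = $1,820.34

$1,820.34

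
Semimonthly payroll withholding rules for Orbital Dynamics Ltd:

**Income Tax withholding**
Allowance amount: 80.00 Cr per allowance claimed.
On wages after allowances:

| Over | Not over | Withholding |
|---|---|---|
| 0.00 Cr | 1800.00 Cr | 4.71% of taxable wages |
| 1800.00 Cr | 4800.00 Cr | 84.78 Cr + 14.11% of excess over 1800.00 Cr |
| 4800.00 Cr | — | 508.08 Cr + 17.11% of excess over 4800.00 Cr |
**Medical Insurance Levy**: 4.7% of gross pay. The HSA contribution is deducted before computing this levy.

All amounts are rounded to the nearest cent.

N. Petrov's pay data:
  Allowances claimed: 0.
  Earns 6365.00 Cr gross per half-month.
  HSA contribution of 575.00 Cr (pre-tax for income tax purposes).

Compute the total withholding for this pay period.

Income Tax: taxable = 6365.00 Cr − 575.00 Cr = 5790.00 Cr
  508.08 Cr + 17.11% × (5790.00 Cr − 4800.00 Cr) = 508.08 Cr + 17.11% × 990.00 Cr = 677.47 Cr
Medical Insurance Levy: 4.7% × 5790.00 Cr = 272.13 Cr
Total: 677.47 Cr + 272.13 Cr = 949.60 Cr

949.60 Cr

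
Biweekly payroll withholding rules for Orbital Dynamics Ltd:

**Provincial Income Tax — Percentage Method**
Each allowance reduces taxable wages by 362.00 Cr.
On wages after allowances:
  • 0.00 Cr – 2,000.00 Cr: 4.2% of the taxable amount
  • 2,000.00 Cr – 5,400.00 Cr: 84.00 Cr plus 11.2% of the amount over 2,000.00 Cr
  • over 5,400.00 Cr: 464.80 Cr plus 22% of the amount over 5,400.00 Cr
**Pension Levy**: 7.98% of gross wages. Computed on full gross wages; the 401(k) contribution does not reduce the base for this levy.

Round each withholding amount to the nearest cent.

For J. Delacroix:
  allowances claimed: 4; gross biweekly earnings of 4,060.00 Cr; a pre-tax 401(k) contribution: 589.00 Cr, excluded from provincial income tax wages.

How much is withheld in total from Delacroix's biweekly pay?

410.57 Cr

Provincial Income Tax: taxable = 4,060.00 Cr − 589.00 Cr − 4×362.00 Cr = 2,023.00 Cr
  84.00 Cr + 11.2% × (2,023.00 Cr − 2,000.00 Cr) = 84.00 Cr + 11.2% × 23.00 Cr = 86.58 Cr
Pension Levy: 7.98% × 4,060.00 Cr = 323.99 Cr
Total: 86.58 Cr + 323.99 Cr = 410.57 Cr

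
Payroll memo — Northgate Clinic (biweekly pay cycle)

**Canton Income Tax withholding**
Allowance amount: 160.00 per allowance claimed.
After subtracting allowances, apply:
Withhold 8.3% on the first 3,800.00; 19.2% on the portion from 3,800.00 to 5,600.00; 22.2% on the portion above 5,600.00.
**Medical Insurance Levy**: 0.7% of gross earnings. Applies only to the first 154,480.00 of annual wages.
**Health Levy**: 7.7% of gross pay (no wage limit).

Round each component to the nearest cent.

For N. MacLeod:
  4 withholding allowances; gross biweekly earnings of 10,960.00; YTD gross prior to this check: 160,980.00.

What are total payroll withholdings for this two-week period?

Canton Income Tax: taxable = 10,960.00 − 4×160.00 = 10,320.00
  661.00 + 22.2% × (10,320.00 − 5,600.00) = 661.00 + 22.2% × 4,720.00 = 1,708.84
Medical Insurance Levy: YTD 160,980.00 ≥ cap 154,480.00 → 0.00
Health Levy: 7.7% × 10,960.00 = 843.92
Total: 1,708.84 + 0.00 + 843.92 = 2,552.76

2,552.76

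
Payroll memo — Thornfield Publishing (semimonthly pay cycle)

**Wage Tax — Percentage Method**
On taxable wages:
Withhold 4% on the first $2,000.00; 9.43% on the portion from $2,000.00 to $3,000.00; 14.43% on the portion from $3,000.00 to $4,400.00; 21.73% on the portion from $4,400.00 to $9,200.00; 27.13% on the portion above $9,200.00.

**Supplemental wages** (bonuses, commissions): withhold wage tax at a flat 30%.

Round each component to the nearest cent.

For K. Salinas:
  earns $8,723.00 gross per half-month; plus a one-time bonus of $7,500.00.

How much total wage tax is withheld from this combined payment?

$3,565.71

Wage Tax: taxable = $8,723.00
  $376.32 + 21.73% × ($8,723.00 − $4,400.00) = $376.32 + 21.73% × $4,323.00 = $1,315.71
Supplemental (30% flat on bonus): 30% × $7,500.00 = $2,250.00
Total wage tax: $1,315.71 + $2,250.00 = $3,565.71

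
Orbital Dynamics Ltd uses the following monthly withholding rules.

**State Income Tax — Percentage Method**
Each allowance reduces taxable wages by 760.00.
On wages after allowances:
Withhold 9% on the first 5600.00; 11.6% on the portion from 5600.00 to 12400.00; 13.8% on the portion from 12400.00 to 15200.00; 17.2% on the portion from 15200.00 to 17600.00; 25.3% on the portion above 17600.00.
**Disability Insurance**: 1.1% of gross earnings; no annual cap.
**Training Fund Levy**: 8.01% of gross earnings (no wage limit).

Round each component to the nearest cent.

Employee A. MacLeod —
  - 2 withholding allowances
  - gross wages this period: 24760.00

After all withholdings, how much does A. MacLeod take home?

State Income Tax: taxable = 24760.00 − 2×760.00 = 23240.00
  2092.00 + 25.3% × (23240.00 − 17600.00) = 2092.00 + 25.3% × 5640.00 = 3518.92
Disability Insurance: 1.1% × 24760.00 = 272.36
Training Fund Levy: 8.01% × 24760.00 = 1983.28
Total withheld: 3518.92 + 272.36 + 1983.28 = 5774.56
Net pay: 24760.00 − 5774.56 = 18985.44

18985.44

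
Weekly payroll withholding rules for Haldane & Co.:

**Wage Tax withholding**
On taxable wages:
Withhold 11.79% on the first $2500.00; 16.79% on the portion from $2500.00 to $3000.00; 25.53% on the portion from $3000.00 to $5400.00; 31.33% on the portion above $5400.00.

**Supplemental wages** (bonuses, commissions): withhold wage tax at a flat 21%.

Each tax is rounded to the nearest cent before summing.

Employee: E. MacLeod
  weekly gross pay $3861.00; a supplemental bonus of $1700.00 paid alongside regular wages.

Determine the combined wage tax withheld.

Wage Tax: taxable = $3861.00
  $378.70 + 25.53% × ($3861.00 − $3000.00) = $378.70 + 25.53% × $861.00 = $598.51
Supplemental (21% flat on bonus): 21% × $1700.00 = $357.00
Total wage tax: $598.51 + $357.00 = $955.51

$955.51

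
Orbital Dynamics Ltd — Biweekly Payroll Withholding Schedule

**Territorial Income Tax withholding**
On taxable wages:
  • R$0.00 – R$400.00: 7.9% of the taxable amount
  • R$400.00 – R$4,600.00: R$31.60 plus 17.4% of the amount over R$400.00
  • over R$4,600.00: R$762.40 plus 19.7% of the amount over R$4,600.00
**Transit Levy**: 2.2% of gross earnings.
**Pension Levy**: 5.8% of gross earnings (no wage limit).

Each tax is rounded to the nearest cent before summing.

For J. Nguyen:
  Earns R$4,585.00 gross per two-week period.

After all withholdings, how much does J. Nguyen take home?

R$3,458.41

Territorial Income Tax: taxable = R$4,585.00
  R$31.60 + 17.4% × (R$4,585.00 − R$400.00) = R$31.60 + 17.4% × R$4,185.00 = R$759.79
Transit Levy: 2.2% × R$4,585.00 = R$100.87
Pension Levy: 5.8% × R$4,585.00 = R$265.93
Total withheld: R$759.79 + R$100.87 + R$265.93 = R$1,126.59
Net pay: R$4,585.00 − R$1,126.59 = R$3,458.41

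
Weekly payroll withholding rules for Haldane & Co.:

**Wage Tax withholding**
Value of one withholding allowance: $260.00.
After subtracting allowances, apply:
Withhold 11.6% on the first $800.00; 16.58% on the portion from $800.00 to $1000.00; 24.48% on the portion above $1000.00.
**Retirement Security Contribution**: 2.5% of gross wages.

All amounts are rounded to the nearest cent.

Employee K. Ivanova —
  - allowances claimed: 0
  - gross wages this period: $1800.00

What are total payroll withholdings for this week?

$366.80

Wage Tax: taxable = $1800.00
  $125.96 + 24.48% × ($1800.00 − $1000.00) = $125.96 + 24.48% × $800.00 = $321.80
Retirement Security Contribution: 2.5% × $1800.00 = $45.00
Total: $321.80 + $45.00 = $366.80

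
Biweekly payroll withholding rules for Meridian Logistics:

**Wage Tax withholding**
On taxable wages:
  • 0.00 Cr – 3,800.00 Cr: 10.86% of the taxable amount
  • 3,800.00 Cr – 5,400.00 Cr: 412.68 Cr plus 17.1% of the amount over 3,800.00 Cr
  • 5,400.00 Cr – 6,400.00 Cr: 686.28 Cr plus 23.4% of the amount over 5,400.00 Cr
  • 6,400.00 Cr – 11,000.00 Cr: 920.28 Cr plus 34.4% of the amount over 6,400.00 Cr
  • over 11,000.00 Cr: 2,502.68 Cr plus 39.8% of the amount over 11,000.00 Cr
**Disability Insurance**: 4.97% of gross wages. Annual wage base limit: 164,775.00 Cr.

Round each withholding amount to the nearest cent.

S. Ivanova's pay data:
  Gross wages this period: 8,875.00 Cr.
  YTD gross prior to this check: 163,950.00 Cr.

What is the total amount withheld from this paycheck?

Wage Tax: taxable = 8,875.00 Cr
  920.28 Cr + 34.4% × (8,875.00 Cr − 6,400.00 Cr) = 920.28 Cr + 34.4% × 2,475.00 Cr = 1,771.68 Cr
Disability Insurance: cap 164,775.00 Cr − YTD 163,950.00 Cr = 825.00 Cr subject; 4.97% × 825.00 Cr = 41.00 Cr
Total: 1,771.68 Cr + 41.00 Cr = 1,812.68 Cr

1,812.68 Cr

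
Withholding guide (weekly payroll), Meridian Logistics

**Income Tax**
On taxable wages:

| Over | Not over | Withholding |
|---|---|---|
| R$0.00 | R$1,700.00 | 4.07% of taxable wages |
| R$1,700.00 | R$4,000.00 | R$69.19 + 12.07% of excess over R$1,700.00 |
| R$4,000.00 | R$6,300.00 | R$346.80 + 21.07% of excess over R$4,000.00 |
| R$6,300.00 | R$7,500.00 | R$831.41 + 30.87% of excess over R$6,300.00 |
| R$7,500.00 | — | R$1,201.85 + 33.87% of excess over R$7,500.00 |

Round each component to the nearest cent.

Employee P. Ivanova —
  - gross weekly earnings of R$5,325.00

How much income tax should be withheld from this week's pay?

R$625.98

Income Tax: taxable = R$5,325.00
  R$346.80 + 21.07% × (R$5,325.00 − R$4,000.00) = R$346.80 + 21.07% × R$1,325.00 = R$625.98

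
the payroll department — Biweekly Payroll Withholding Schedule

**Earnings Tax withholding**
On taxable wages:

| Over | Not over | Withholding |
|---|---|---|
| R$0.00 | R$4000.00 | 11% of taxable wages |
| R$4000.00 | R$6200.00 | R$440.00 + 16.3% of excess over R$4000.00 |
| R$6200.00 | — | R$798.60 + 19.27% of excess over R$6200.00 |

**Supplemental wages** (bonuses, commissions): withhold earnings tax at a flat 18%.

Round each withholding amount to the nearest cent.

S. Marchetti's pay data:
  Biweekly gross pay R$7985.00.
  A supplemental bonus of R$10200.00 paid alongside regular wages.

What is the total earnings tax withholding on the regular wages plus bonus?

Earnings Tax: taxable = R$7985.00
  R$798.60 + 19.27% × (R$7985.00 − R$6200.00) = R$798.60 + 19.27% × R$1785.00 = R$1142.57
Supplemental (18% flat on bonus): 18% × R$10200.00 = R$1836.00
Total earnings tax: R$1142.57 + R$1836.00 = R$2978.57

R$2978.57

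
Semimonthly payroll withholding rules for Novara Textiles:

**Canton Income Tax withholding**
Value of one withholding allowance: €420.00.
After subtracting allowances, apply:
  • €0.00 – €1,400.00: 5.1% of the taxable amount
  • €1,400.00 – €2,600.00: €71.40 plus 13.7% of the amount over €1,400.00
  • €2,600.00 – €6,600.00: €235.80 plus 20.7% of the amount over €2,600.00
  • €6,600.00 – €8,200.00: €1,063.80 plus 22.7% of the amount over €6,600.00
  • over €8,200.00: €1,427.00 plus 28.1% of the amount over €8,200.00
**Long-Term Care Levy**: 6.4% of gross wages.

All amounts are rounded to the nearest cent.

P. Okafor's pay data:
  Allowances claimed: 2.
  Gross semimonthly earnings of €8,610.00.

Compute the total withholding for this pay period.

€1,880.43

Canton Income Tax: taxable = €8,610.00 − 2×€420.00 = €7,770.00
  €1,063.80 + 22.7% × (€7,770.00 − €6,600.00) = €1,063.80 + 22.7% × €1,170.00 = €1,329.39
Long-Term Care Levy: 6.4% × €8,610.00 = €551.04
Total: €1,329.39 + €551.04 = €1,880.43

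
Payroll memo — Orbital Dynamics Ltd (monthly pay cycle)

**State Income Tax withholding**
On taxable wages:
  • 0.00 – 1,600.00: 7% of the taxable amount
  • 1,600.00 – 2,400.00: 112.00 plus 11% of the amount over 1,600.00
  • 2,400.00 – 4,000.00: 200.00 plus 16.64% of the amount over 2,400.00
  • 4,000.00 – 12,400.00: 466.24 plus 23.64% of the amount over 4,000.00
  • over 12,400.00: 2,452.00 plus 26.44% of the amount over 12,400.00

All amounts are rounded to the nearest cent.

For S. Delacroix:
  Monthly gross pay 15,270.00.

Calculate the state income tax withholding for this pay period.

3,210.83

State Income Tax: taxable = 15,270.00
  2,452.00 + 26.44% × (15,270.00 − 12,400.00) = 2,452.00 + 26.44% × 2,870.00 = 3,210.83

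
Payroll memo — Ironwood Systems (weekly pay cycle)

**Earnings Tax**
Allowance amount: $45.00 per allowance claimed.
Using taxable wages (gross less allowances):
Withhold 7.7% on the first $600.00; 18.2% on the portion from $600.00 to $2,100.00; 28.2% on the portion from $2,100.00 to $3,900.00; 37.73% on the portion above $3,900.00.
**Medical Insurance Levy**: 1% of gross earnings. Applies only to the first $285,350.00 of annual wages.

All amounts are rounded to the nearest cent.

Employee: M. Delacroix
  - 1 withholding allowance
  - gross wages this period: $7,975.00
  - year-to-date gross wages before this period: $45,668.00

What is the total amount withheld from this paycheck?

Earnings Tax: taxable = $7,975.00 − 1×$45.00 = $7,930.00
  $826.80 + 37.73% × ($7,930.00 − $3,900.00) = $826.80 + 37.73% × $4,030.00 = $2,347.32
Medical Insurance Levy: 1% × $7,975.00 = $79.75
Total: $2,347.32 + $79.75 = $2,427.07

$2,427.07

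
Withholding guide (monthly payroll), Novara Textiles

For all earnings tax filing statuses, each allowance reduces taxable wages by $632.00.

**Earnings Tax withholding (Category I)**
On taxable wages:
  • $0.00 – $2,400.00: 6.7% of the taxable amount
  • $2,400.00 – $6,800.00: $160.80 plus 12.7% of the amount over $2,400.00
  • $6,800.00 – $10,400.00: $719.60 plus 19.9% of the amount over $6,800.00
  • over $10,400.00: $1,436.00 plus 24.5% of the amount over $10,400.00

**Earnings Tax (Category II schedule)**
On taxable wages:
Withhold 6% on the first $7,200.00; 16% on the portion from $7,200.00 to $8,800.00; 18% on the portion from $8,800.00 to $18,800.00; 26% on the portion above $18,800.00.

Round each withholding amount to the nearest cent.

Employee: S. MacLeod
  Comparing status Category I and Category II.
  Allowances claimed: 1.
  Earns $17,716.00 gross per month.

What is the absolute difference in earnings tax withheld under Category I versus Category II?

$894.46

Earnings Tax (Category I): taxable = $17,716.00 − 1×$632.00 = $17,084.00
  $1,436.00 + 24.5% × ($17,084.00 − $10,400.00) = $1,436.00 + 24.5% × $6,684.00 = $3,073.58
Earnings Tax (Category II): taxable = $17,716.00 − 1×$632.00 = $17,084.00
  $688.00 + 18% × ($17,084.00 − $8,800.00) = $688.00 + 18% × $8,284.00 = $2,179.12
Difference: |$3,073.58 − $2,179.12| = $894.46 (higher under Category I)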